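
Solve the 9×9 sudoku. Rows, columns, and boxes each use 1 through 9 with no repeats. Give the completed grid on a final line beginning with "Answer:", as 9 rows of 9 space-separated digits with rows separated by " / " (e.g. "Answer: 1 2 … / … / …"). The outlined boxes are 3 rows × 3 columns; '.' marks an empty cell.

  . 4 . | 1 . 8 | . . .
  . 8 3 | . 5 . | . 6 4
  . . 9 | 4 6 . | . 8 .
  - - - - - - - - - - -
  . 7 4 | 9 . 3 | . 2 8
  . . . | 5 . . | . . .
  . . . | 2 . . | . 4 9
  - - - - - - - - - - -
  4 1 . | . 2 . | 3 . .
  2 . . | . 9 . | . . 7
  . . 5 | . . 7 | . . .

Step 1. [r4c5∈{1}] nothing but 1 survives at r4c5, so r4c5=1.
Step 2. [r6c6∈{6}] nothing but 6 survives at r6c6 ⇒ r6c6=6.
Step 3. [r3c9∈{1,2,3,5}] r3c9 is the only open cell in row 3 admitting 3, so r3c9=3.
Step 4. [r8c6∈{1,4,5}] across col 6, 1 lands solely at r8c6 ⇒ r8c6=1.
Step 5. [r8c7∈{4,5,6,8}] r8c7 is the only open cell in row 8 admitting 4, so r8c7=4.
Step 6. [r9c7∈{1,2,6,8,9}] across col 7, 8 lands solely at r9c7, so r9c7=8.
Step 7. [r5c8∈{1,3,7}] r5c8 is the only open cell in col 8 admitting 3, so r5c8=3.
Step 8. [r1c8∈{5,7,9}] col 8 places 7 nowhere but r1c8. So r1c8=7.
Step 9. [r3c6∈{2}] nothing but 2 survives at r3c6, so r3c6=2.
Step 10. [r3c2∈{5}] r3c2's peers cover all but 5 ⇒ r3c2=5.
Step 11. [r2c7∈{1,2,9}] 2 has one home in row 2: r2c7. So r2c7=2.
Step 12. [r1c1∈{6}] nothing but 6 survives at r1c1. So r1c1=6.
Step 13. [r2c1∈{1,7}] 1 has one home in row 2: r2c1. So r2c1=1.
Step 14. [r5c2∈{2,6,9}] in col 2, 2 fits only at r5c2 ⇒ r5c2=2.
Step 15. [r5c3∈{1,6,8}] in box 4, 6 fits only at r5c3, so r5c3=6.
Step 16. [r9c2∈{3,6,9}] col 2 places 9 nowhere but r9c2 ⇒ r9c2=9.
Step 17. [r9c1∈{3}] only 3 remains possible at r9c1, so r9c1=3.
Step 18. [r5c9∈{1}] r5c9 has the single candidate 1. So r5c9=1.
Step 19. [r9c4∈{6}] nothing but 6 survives at r9c4 ⇒ r9c4=6.
Step 20. [r8c3∈{8}] r8c3 has the single candidate 8 ⇒ r8c3=8.
Step 21. [r7c6∈{5}] only 5 remains possible at r7c6 ⇒ r7c6=5.
Step 22. [r5c7∈{7}] r5c7 is down to just 7 ⇒ r5c7=7.
Step 23. [r6c7∈{5}] r6c7 has the single candidate 5, so r6c7=5.
Step 24. [r6c1∈{8}] only 8 remains possible at r6c1 ⇒ r6c1=8.
Step 25. [r9c5∈{4}] only 4 remains possible at r9c5. So r9c5=4.
Step 26. [r5c5∈{8}] r5c5 has the single candidate 8. So r5c5=8.
Step 27. [r6c5∈{7}] r6c5's peers cover all but 7, so r6c5=7.
Step 28. [r7c3∈{7}] r7c3 is down to just 7, so r7c3=7.
Step 29. [r9c8∈{1}] only 1 remains possible at r9c8. So r9c8=1.
Step 30. [r3c1∈{7}] r3c1's peers cover all but 7 ⇒ r3c1=7.
Step 31. [r7c8∈{9}] nothing but 9 survives at r7c8. So r7c8=9.
Step 32. [r9c9∈{2}] r9c9's peers cover all but 2 ⇒ r9c9=2.
Step 33. [r4c7∈{6}] nothing but 6 survives at r4c7, so r4c7=6.
Step 34. [r2c6∈{9}] only 9 remains possible at r2c6, so r2c6=9.
Step 35. [r7c4∈{8}] nothing but 8 survives at r7c4. So r7c4=8.
Step 36. [r5c1∈{9}] nothing but 9 survives at r5c1 ⇒ r5c1=9.
Step 37. [r3c7∈{1}] r3c7 is down to just 1 ⇒ r3c7=1.
Step 38. [r8c4∈{3}] r8c4's peers cover all but 3 ⇒ r8c4=3.
Step 39. [r1c7∈{9}] r1c7 has the single candidate 9, so r1c7=9.
Step 40. [r8c8∈{5}] r8c8 has the single candidate 5 ⇒ r8c8=5.
Step 41. [r7c9∈{6}] nothing but 6 survives at r7c9, so r7c9=6.
Step 42. [r2c4∈{7}] r2c4 is down to just 7 ⇒ r2c4=7.
Step 43. [r5c6∈{4}] nothing but 4 survives at r5c6. So r5c6=4.
Step 44. [r8c2∈{6}] r8c2 is down to just 6 ⇒ r8c2=6.
Step 45. [r1c5∈{3}] r1c5 has the single candidate 3 ⇒ r1c5=3.
Step 46. [r6c3∈{1}] nothing but 1 survives at r6c3, so r6c3=1.
Step 47. [r1c9∈{5}] r1c9 has the single candidate 5, so r1c9=5.
Step 48. [r1c3∈{2}] nothing but 2 survives at r1c3. So r1c3=2.
Step 49. [r6c2∈{3}] only 3 remains possible at r6c2 ⇒ r6c2=3.
Step 50. [r4c1∈{5}] r4c1 is down to just 5 ⇒ r4c1=5.

Answer: 6 4 2 1 3 8 9 7 5 / 1 8 3 7 5 9 2 6 4 / 7 5 9 4 6 2 1 8 3 / 5 7 4 9 1 3 6 2 8 / 9 2 6 5 8 4 7 3 1 / 8 3 1 2 7 6 5 4 9 / 4 1 7 8 2 5 3 9 6 / 2 6 8 3 9 1 4 5 7 / 3 9 5 6 4 7 8 1 2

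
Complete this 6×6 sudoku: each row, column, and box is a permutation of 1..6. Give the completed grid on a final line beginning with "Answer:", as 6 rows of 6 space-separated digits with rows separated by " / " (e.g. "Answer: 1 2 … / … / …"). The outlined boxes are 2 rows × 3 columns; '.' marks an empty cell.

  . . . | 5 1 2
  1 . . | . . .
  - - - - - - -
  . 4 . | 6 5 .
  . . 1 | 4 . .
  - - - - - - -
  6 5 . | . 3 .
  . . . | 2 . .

Step 1. [r2c3∈{2,3,4,5,6}] row 2 places 5 nowhere but r2c3, so r2c3=5.
Step 2. [r4c2∈{2,3,6}] row 4 places 6 nowhere but r4c2. So r4c2=6.
Step 3. [r1c2∈{3}] r1c2 has the single candidate 3, so r1c2=3.
Step 4. [r6c6∈{1,4,5,6}] r6c6 is the only open cell in row 6 admitting 5, so r6c6=5.
Step 5. [r2c6∈{3,4,6}] in col 6, 6 fits only at r2c6 ⇒ r2c6=6.
Step 6. [r5c6∈{1,4}] across col 6, 4 lands solely at r5c6. So r5c6=4.
Step 7. [r4c1∈{2,3,5}] across row 4, 5 lands solely at r4c1. So r4c1=5.
Step 8. [r1c1∈{4}] only 4 remains possible at r1c1, so r1c1=4.
Step 9. [r3c1∈{2,3}] col 1 places 2 nowhere but r3c1. So r3c1=2.
Step 10. [r3c3∈{3}] r3c3 has the single candidate 3 ⇒ r3c3=3.
Step 11. [r3c6∈{1}] r3c6 has the single candidate 1 ⇒ r3c6=1.
Step 12. [r2c2∈{2}] r2c2's peers cover all but 2 ⇒ r2c2=2.
Step 13. [r1c3∈{6}] r1c3 is down to just 6 ⇒ r1c3=6.
Step 14. [r6c1∈{3}] r6c1's peers cover all but 3 ⇒ r6c1=3.
Step 15. [r6c3∈{4}] only 4 remains possible at r6c3 ⇒ r6c3=4.
Step 16. [r4c6∈{3}] only 3 remains possible at r4c6, so r4c6=3.
Step 17. [r6c2∈{1}] r6c2's peers cover all but 1, so r6c2=1.
Step 18. [r6c5∈{6}] nothing but 6 survives at r6c5 ⇒ r6c5=6.
Step 19. [r2c5∈{4}] only 4 remains possible at r2c5 ⇒ r2c5=4.
Step 20. [r5c4∈{1}] r5c4's peers cover all but 1. So r5c4=1.
Step 21. [r4c5∈{2}] r4c5 is down to just 2, so r4c5=2.
Step 22. [r5c3∈{2}] only 2 remains possible at r5c3. So r5c3=2.
Step 23. [r2c4∈{3}] r2c4 is down to just 3 ⇒ r2c4=3.

Answer: 4 3 6 5 1 2 / 1 2 5 3 4 6 / 2 4 3 6 5 1 / 5 6 1 4 2 3 / 6 5 2 1 3 4 / 3 1 4 2 6 5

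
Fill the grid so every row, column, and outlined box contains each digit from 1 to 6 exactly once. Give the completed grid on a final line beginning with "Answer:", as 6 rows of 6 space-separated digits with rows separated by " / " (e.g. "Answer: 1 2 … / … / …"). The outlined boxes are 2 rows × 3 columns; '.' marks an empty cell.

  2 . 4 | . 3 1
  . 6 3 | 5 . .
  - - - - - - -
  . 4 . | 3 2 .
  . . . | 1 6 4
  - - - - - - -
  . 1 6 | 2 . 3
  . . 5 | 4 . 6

Step 1. [r6c1∈{3}] r6c1 is down to just 3 ⇒ r6c1=3.
Step 2. [r4c1∈{5}] r4c1's peers cover all but 5. So r4c1=5.
Step 3. [r4c3∈{2}] r4c3's peers cover all but 2. So r4c3=2.
Step 4. [r2c1∈{1}] r2c1 is down to just 1, so r2c1=1.
Step 5. [r3c3∈{1}] r3c3 is down to just 1 ⇒ r3c3=1.
Step 6. [r2c5∈{4}] r2c5's peers cover all but 4 ⇒ r2c5=4.
Step 7. [r1c2∈{5}] r1c2's peers cover all but 5. So r1c2=5.
Step 8. [r3c6∈{5}] r3c6 has the single candidate 5 ⇒ r3c6=5.
Step 9. [r6c5∈{1}] nothing but 1 survives at r6c5. So r6c5=1.
Step 10. [r6c2∈{2}] r6c2 is down to just 2, so r6c2=2.
Step 11. [r4c2∈{3}] nothing but 3 survives at r4c2, so r4c2=3.
Step 12. [r5c5∈{5}] nothing but 5 survives at r5c5 ⇒ r5c5=5.
Step 13. [r3c1∈{6}] r3c1 is down to just 6 ⇒ r3c1=6.
Step 14. [r5c1∈{4}] r5c1 has the single candidate 4. So r5c1=4.
Step 15. [r2c6∈{2}] r2c6 has the single candidate 2 ⇒ r2c6=2.
Step 16. [r1c4∈{6}] r1c4 has the single candidate 6, so r1c4=6.

Answer: 2 5 4 6 3 1 / 1 6 3 5 4 2 / 6 4 1 3 2 5 / 5 3 2 1 6 4 / 4 1 6 2 5 3 / 3 2 5 4 1 6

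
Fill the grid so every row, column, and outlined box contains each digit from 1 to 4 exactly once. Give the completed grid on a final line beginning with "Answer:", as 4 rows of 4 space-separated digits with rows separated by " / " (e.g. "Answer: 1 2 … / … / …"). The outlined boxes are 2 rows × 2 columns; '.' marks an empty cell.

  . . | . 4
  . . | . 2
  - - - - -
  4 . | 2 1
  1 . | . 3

Step 1. [r2c1∈{3}] nothing but 3 survives at r2c1. So r2c1=3.
Step 2. [r2c3∈{1}] r2c3's peers cover all but 1, so r2c3=1.
Step 3. [r4c2∈{2}] nothing but 2 survives at r4c2, so r4c2=2.
Step 4. [r4c3∈{4}] nothing but 4 survives at r4c3. So r4c3=4.
Step 5. [r1c2∈{1}] r1c2 is down to just 1 ⇒ r1c2=1.
Step 6. [r1c1∈{2}] r1c1 has the single candidate 2, so r1c1=2.
Step 7. [r1c3∈{3}] r1c3 is down to just 3, so r1c3=3.
Step 8. [r2c2∈{4}] r2c2 is down to just 4, so r2c2=4.
Step 9. [r3c2∈{3}] r3c2's peers cover all but 3, so r3c2=3.

Answer: 2 1 3 4 / 3 4 1 2 / 4 3 2 1 / 1 2 4 3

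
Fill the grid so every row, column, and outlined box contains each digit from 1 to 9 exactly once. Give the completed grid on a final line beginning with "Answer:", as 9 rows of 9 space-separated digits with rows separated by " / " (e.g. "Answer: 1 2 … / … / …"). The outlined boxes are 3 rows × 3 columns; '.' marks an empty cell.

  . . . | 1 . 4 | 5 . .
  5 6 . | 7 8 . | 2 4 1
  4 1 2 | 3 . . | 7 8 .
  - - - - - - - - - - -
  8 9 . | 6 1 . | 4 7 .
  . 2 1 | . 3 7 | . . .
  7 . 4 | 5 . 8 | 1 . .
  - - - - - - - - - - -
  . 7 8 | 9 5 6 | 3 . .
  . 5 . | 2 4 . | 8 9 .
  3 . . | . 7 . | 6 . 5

Step 1. [r9c8∈{1,2}] r9c8 is the only open cell in row 9 admitting 2 ⇒ r9c8=2.
Step 2. [r1c1∈{9}] r1c1 is down to just 9 ⇒ r1c1=9.
Step 3. [r3c9∈{6,9}] box 3 places 9 nowhere but r3c9 ⇒ r3c9=9.
Step 4. [r6c2∈{3}] r6c2 has the single candidate 3 ⇒ r6c2=3.
Step 5. [r6c8∈{6}] r6c8's peers cover all but 6 ⇒ r6c8=6.
Step 6. [r1c9∈{3,6}] 6 has one home in col 9: r1c9. So r1c9=6.
Step 7. [r6c9∈{2}] nothing but 2 survives at r6c9. So r6c9=2.
Step 8. [r5c1∈{6}] only 6 remains possible at r5c1. So r5c1=6.
Step 9. [r8c1∈{1}] r8c1 has the single candidate 1, so r8c1=1.
Step 10. [r1c8∈{3}] r1c8's peers cover all but 3 ⇒ r1c8=3.
Step 11. [r1c2∈{8}] only 8 remains possible at r1c2 ⇒ r1c2=8.
Step 12. [r4c6∈{2}] r4c6 is down to just 2 ⇒ r4c6=2.
Step 13. [r4c9∈{3}] r4c9 has the single candidate 3, so r4c9=3.
Step 14. [r5c4∈{4}] only 4 remains possible at r5c4, so r5c4=4.
Step 15. [r7c8∈{1}] r7c8 has the single candidate 1, so r7c8=1.
Step 16. [r5c8∈{5}] r5c8 is down to just 5. So r5c8=5.
Step 17. [r8c9∈{7}] only 7 remains possible at r8c9 ⇒ r8c9=7.
Step 18. [r7c9∈{4}] r7c9 is down to just 4, so r7c9=4.
Step 19. [r9c4∈{8}] r9c4 is down to just 8 ⇒ r9c4=8.
Step 20. [r9c6∈{1}] r9c6 is down to just 1. So r9c6=1.
Step 21. [r8c6∈{3}] only 3 remains possible at r8c6 ⇒ r8c6=3.
Step 22. [r1c5∈{2}] only 2 remains possible at r1c5 ⇒ r1c5=2.
Step 23. [r8c3∈{6}] r8c3's peers cover all but 6, so r8c3=6.
Step 24. [r9c2∈{4}] nothing but 4 survives at r9c2, so r9c2=4.
Step 25. [r7c1∈{2}] r7c1 has the single candidate 2. So r7c1=2.
Step 26. [r4c3∈{5}] r4c3's peers cover all but 5. So r4c3=5.
Step 27. [r5c9∈{8}] r5c9's peers cover all but 8 ⇒ r5c9=8.
Step 28. [r6c5∈{9}] r6c5's peers cover all but 9, so r6c5=9.
Step 29. [r3c5∈{6}] r3c5 has the single candidate 6, so r3c5=6.
Step 30. [r5c7∈{9}] nothing but 9 survives at r5c7, so r5c7=9.
Step 31. [r2c3∈{3}] nothing but 3 survives at r2c3, so r2c3=3.
Step 32. [r2c6∈{9}] r2c6 has the single candidate 9. So r2c6=9.
Step 33. [r3c6∈{5}] nothing but 5 survives at r3c6. So r3c6=5.
Step 34. [r9c3∈{9}] nothing but 9 survives at r9c3, so r9c3=9.
Step 35. [r1c3∈{7}] nothing but 7 survives at r1c3, so r1c3=7.

Answer: 9 8 7 1 2 4 5 3 6 / 5 6 3 7 8 9 2 4 1 / 4 1 2 3 6 5 7 8 9 / 8 9 5 6 1 2 4 7 3 / 6 2 1 4 3 7 9 5 8 / 7 3 4 5 9 8 1 6 2 / 2 7 8 9 5 6 3 1 4 / 1 5 6 2 4 3 8 9 7 / 3 4 9 8 7 1 6 2 5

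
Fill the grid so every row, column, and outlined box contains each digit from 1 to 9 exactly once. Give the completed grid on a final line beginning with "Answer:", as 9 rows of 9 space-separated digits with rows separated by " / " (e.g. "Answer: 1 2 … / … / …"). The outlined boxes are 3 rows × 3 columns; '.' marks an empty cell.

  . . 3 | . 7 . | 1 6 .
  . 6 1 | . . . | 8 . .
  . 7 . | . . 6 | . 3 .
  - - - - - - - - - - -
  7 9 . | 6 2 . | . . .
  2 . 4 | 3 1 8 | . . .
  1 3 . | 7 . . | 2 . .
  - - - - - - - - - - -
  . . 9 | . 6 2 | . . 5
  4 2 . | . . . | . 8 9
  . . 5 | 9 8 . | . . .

Step 1. [r3c4∈{1,2,4,5,8}] r3c4 is the only open cell in row 3 admitting 1. So r3c4=1.
Step 2. [r7c4∈{4}] only 4 remains possible at r7c4 ⇒ r7c4=4.
Step 3. [r1c4∈{2,5,8}] r1c4 is the only open cell in col 4 admitting 8, so r1c4=8.
Step 4. [r1c9∈{2,4}] r1c9 is the only open cell in row 1 admitting 2 ⇒ r1c9=2.
Step 5. [r3c9∈{4}] r3c9's peers cover all but 4, so r3c9=4.
Step 6. [r9c2∈{1}] r9c2's peers cover all but 1. So r9c2=1.
Step 7. [r9c1∈{3,6}] r9c1 is the only open cell in col 1 admitting 6 ⇒ r9c1=6.
Step 8. [r8c6∈{1,3,5,7}] r8c6 is the only open cell in row 8 admitting 1. So r8c6=1.
Step 9. [r9c6∈{3,7}] r9c6 is the only open cell in col 6 admitting 7, so r9c6=7.
Step 10. [r9c9∈{3}] r9c9 has the single candidate 3. So r9c9=3.
Step 11. [r2c6∈{3,4,5,9}] 3 has one home in col 6: r2c6, so r2c6=3.
Step 12. [r2c5∈{4,5,9}] row 2 places 4 nowhere but r2c5, so r2c5=4.
Step 13. [r7c7∈{7}] r7c7's peers cover all but 7. So r7c7=7.
Step 14. [r4c3∈{8}] r4c3's peers cover all but 8 ⇒ r4c3=8.
Step 15. [r5c2∈{5}] nothing but 5 survives at r5c2, so r5c2=5.
Step 16. [r3c1∈{5,8,9}] across row 3, 8 lands solely at r3c1, so r3c1=8.
Step 17. [r4c7∈{3,4,5}] r4c7 is the only open cell in row 4 admitting 3 ⇒ r4c7=3.
Step 18. [r3c7∈{5,9}] across col 7, 5 lands solely at r3c7. So r3c7=5.
Step 19. [r2c8∈{7,9}] in box 3, 9 fits only at r2c8 ⇒ r2c8=9.
Step 20. [r3c5∈{9}] r3c5's peers cover all but 9, so r3c5=9.
Step 21. [r1c6∈{5}] r1c6's peers cover all but 5. So r1c6=5.
Step 22. [r4c8∈{1,4,5}] across row 4, 5 lands solely at r4c8 ⇒ r4c8=5.
Step 23. [r6c8∈{4}] only 4 remains possible at r6c8, so r6c8=4.
Step 24. [r5c8∈{7}] r5c8's peers cover all but 7, so r5c8=7.
Step 25. [r5c9∈{6}] only 6 remains possible at r5c9, so r5c9=6.
Step 26. [r8c5∈{3,5}] 3 has one home in row 8: r8c5, so r8c5=3.
Step 27. [r1c2∈{4}] r1c2 is down to just 4, so r1c2=4.
Step 28. [r6c6∈{9}] r6c6's peers cover all but 9 ⇒ r6c6=9.
Step 29. [r9c8∈{2}] r9c8's peers cover all but 2. So r9c8=2.
Step 30. [r5c7∈{9}] r5c7 is down to just 9, so r5c7=9.
Step 31. [r4c9∈{1}] only 1 remains possible at r4c9. So r4c9=1.
Step 32. [r2c1∈{5}] r2c1's peers cover all but 5 ⇒ r2c1=5.
Step 33. [r8c4∈{5}] only 5 remains possible at r8c4 ⇒ r8c4=5.
Step 34. [r8c3∈{7}] r8c3 has the single candidate 7, so r8c3=7.
Step 35. [r9c7∈{4}] only 4 remains possible at r9c7. So r9c7=4.
Step 36. [r2c9∈{7}] r2c9 is down to just 7. So r2c9=7.
Step 37. [r6c9∈{8}] r6c9 is down to just 8, so r6c9=8.
Step 38. [r6c5∈{5}] r6c5 has the single candidate 5. So r6c5=5.
Step 39. [r8c7∈{6}] only 6 remains possible at r8c7. So r8c7=6.
Step 40. [r7c2∈{8}] r7c2 is down to just 8 ⇒ r7c2=8.
Step 41. [r1c1∈{9}] r1c1 has the single candidate 9, so r1c1=9.
Step 42. [r6c3∈{6}] nothing but 6 survives at r6c3. So r6c3=6.
Step 43. [r4c6∈{4}] nothing but 4 survives at r4c6 ⇒ r4c6=4.
Step 44. [r2c4∈{2}] only 2 remains possible at r2c4 ⇒ r2c4=2.
Step 45. [r7c8∈{1}] r7c8 is down to just 1 ⇒ r7c8=1.
Step 46. [r7c1∈{3}] nothing but 3 survives at r7c1 ⇒ r7c1=3.
Step 47. [r3c3∈{2}] r3c3 is down to just 2 ⇒ r3c3=2.

Answer: 9 4 3 8 7 5 1 6 2 / 5 6 1 2 4 3 8 9 7 / 8 7 2 1 9 6 5 3 4 / 7 9 8 6 2 4 3 5 1 / 2 5 4 3 1 8 9 7 6 / 1 3 6 7 5 9 2 4 8 / 3 8 9 4 6 2 7 1 5 / 4 2 7 5 3 1 6 8 9 / 6 1 5 9 8 7 4 2 3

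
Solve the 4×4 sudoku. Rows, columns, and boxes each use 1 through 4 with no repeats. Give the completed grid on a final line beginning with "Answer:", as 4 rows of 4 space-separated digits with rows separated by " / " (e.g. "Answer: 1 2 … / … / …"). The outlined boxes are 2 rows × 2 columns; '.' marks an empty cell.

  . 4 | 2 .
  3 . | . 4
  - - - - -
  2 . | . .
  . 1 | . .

Step 1. [r3c3∈{1,3,4}] in row 3, 4 fits only at r3c3. So r3c3=4.
Step 2. [r1c4∈{1,3}] across row 1, 3 lands solely at r1c4 ⇒ r1c4=3.
Step 3. [r3c4∈{1}] r3c4 is down to just 1 ⇒ r3c4=1.
Step 4. [r4c4∈{2}] nothing but 2 survives at r4c4. So r4c4=2.
Step 5. [r2c2∈{2}] nothing but 2 survives at r2c2 ⇒ r2c2=2.
Step 6. [r4c3∈{3}] r4c3 has the single candidate 3, so r4c3=3.
Step 7. [r2c3∈{1}] only 1 remains possible at r2c3, so r2c3=1.
Step 8. [r4c1∈{4}] nothing but 4 survives at r4c1 ⇒ r4c1=4.
Step 9. [r1c1∈{1}] r1c1 is down to just 1. So r1c1=1.
Step 10. [r3c2∈{3}] only 3 remains possible at r3c2 ⇒ r3c2=3.

Answer: 1 4 2 3 / 3 2 1 4 / 2 3 4 1 / 4 1 3 2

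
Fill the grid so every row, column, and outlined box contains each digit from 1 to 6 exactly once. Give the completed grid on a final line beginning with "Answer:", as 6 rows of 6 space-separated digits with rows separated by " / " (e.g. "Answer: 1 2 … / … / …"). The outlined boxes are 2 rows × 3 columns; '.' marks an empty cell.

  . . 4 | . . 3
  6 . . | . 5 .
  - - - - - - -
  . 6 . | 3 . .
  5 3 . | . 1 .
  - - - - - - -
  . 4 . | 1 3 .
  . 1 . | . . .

Step 1. [r4c3∈{2}] r4c3's peers cover all but 2 ⇒ r4c3=2.
Step 2. [r6c4∈{2,4,5,6}] across col 4, 5 lands solely at r6c4 ⇒ r6c4=5.
Step 3. [r2c2∈{2}] r2c2 is down to just 2. So r2c2=2.
Step 4. [r3c1∈{1,4}] 4 has one home in col 1: r3c1 ⇒ r3c1=4.
Step 5. [r3c5∈{2}] r3c5 has the single candidate 2. So r3c5=2.
Step 6. [r2c4∈{4}] nothing but 4 survives at r2c4 ⇒ r2c4=4.
Step 7. [r6c5∈{4,6}] r6c5 is the only open cell in col 5 admitting 4, so r6c5=4.
Step 8. [r5c1∈{2}] nothing but 2 survives at r5c1. So r5c1=2.
Step 9. [r5c6∈{6}] r5c6 is down to just 6, so r5c6=6.
Step 10. [r2c3∈{1,3}] row 2 places 3 nowhere but r2c3, so r2c3=3.
Step 11. [r4c4∈{6}] r4c4 has the single candidate 6 ⇒ r4c4=6.
Step 12. [r1c5∈{6}] r1c5 has the single candidate 6, so r1c5=6.
Step 13. [r1c2∈{5}] only 5 remains possible at r1c2, so r1c2=5.
Step 14. [r6c1∈{3}] only 3 remains possible at r6c1. So r6c1=3.
Step 15. [r3c3∈{1}] nothing but 1 survives at r3c3 ⇒ r3c3=1.
Step 16. [r6c3∈{6}] r6c3 has the single candidate 6 ⇒ r6c3=6.
Step 17. [r6c6∈{2}] r6c6 is down to just 2 ⇒ r6c6=2.
Step 18. [r2c6∈{1}] nothing but 1 survives at r2c6, so r2c6=1.
Step 19. [r3c6∈{5}] r3c6 has the single candidate 5 ⇒ r3c6=5.
Step 20. [r4c6∈{4}] only 4 remains possible at r4c6, so r4c6=4.
Step 21. [r1c1∈{1}] r1c1 has the single candidate 1. So r1c1=1.
Step 22. [r1c4∈{2}] only 2 remains possible at r1c4. So r1c4=2.
Step 23. [r5c3∈{5}] r5c3's peers cover all but 5 ⇒ r5c3=5.

Answer: 1 5 4 2 6 3 / 6 2 3 4 5 1 / 4 6 1 3 2 5 / 5 3 2 6 1 4 / 2 4 5 1 3 6 / 3 1 6 5 4 2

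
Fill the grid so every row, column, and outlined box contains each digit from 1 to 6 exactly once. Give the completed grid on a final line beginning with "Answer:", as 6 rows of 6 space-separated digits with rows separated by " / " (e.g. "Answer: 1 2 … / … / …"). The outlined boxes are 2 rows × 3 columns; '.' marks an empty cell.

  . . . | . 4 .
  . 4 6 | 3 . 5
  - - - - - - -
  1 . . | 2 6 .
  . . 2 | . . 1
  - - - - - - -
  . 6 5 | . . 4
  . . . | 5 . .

Step 1. [r2c1∈{2}] r2c1 is down to just 2. So r2c1=2.
Step 2. [r5c1∈{3}] nothing but 3 survives at r5c1, so r5c1=3.
Step 3. [r3c6∈{3}] nothing but 3 survives at r3c6, so r3c6=3.
Step 4. [r2c5∈{1}] r2c5's peers cover all but 1, so r2c5=1.
Step 5. [r6c2∈{1,2}] across col 2, 2 lands solely at r6c2. So r6c2=2.
Step 6. [r3c2∈{5}] nothing but 5 survives at r3c2 ⇒ r3c2=5.
Step 7. [r1c2∈{1,3}] 1 has one home in col 2: r1c2 ⇒ r1c2=1.
Step 8. [r6c1∈{4}] nothing but 4 survives at r6c1 ⇒ r6c1=4.
Step 9. [r6c6∈{6}] r6c6's peers cover all but 6. So r6c6=6.
Step 10. [r1c1∈{5}] nothing but 5 survives at r1c1 ⇒ r1c1=5.
Step 11. [r1c3∈{3}] r1c3 is down to just 3 ⇒ r1c3=3.
Step 12. [r6c3∈{1}] r6c3's peers cover all but 1. So r6c3=1.
Step 13. [r3c3∈{4}] r3c3 has the single candidate 4. So r3c3=4.
Step 14. [r4c1∈{6}] only 6 remains possible at r4c1, so r4c1=6.
Step 15. [r1c4∈{6}] only 6 remains possible at r1c4. So r1c4=6.
Step 16. [r4c4∈{4}] r4c4 is down to just 4, so r4c4=4.
Step 17. [r5c5∈{2}] r5c5 has the single candidate 2, so r5c5=2.
Step 18. [r1c6∈{2}] only 2 remains possible at r1c6 ⇒ r1c6=2.
Step 19. [r4c5∈{5}] r4c5's peers cover all but 5 ⇒ r4c5=5.
Step 20. [r6c5∈{3}] r6c5's peers cover all but 3, so r6c5=3.
Step 21. [r5c4∈{1}] nothing but 1 survives at r5c4, so r5c4=1.
Step 22. [r4c2∈{3}] r4c2 is down to just 3. So r4c2=3.

Answer: 5 1 3 6 4 2 / 2 4 6 3 1 5 / 1 5 4 2 6 3 / 6 3 2 4 5 1 / 3 6 5 1 2 4 / 4 2 1 5 3 6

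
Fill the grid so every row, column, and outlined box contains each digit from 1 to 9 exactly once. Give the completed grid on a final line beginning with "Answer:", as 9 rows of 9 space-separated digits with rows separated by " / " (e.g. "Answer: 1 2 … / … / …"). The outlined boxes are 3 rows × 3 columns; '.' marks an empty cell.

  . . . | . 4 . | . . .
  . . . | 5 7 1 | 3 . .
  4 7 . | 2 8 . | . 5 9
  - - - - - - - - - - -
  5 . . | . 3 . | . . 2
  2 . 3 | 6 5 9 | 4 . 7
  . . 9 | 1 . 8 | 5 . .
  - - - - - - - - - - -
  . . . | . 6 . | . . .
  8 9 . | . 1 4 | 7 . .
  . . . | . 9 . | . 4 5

Step 1. [r8c4∈{3}] r8c4 has the single candidate 3 ⇒ r8c4=3.
Step 2. [r8c9∈{6}] nothing but 6 survives at r8c9, so r8c9=6.
Step 3. [r8c8∈{2}] nothing but 2 survives at r8c8. So r8c8=2.
Step 4. [r1c7∈{1,2,6,8}] r1c7 is the only open cell in col 7 admitting 2, so r1c7=2.
Step 5. [r7c6∈{2,5,7}] r7c6 is the only open cell in col 6 admitting 5. So r7c6=5.
Step 6. [r1c2∈{1,3,5,6,8}] in col 2, 5 fits only at r1c2 ⇒ r1c2=5.
Step 7. [r1c1∈{1,3,6,9}] 3 has one home in box 1: r1c1, so r1c1=3.
Step 8. [r6c2∈{4,6}] across row 6, 4 lands solely at r6c2, so r6c2=4.
Step 9. [r9c2∈{1,2,3,6}] in row 9, 3 fits only at r9c2 ⇒ r9c2=3.
Step 10. [r6c1∈{6,7}] r6c1 is the only open cell in row 6 admitting 7. So r6c1=7.
Step 11. [r7c1∈{1}] only 1 remains possible at r7c1 ⇒ r7c1=1.
Step 12. [r6c8∈{3,6}] 6 has one home in row 6: r6c8. So r6c8=6.
Step 13. [r2c8∈{8}] r2c8 is down to just 8. So r2c8=8.
Step 14. [r4c7∈{1,8,9}] in box 6, 8 fits only at r4c7. So r4c7=8.
Step 15. [r7c2∈{2}] r7c2's peers cover all but 2. So r7c2=2.
Step 16. [r2c2∈{6}] nothing but 6 survives at r2c2 ⇒ r2c2=6.
Step 17. [r3c3∈{1}] r3c3's peers cover all but 1, so r3c3=1.
Step 18. [r5c8∈{1}] nothing but 1 survives at r5c8 ⇒ r5c8=1.
Step 19. [r4c6∈{7}] only 7 remains possible at r4c6 ⇒ r4c6=7.
Step 20. [r9c4∈{7,8}] row 9 places 8 nowhere but r9c4 ⇒ r9c4=8.
Step 21. [r7c8∈{3,9}] col 8 places 3 nowhere but r7c8, so r7c8=3.
Step 22. [r9c3∈{6,7}] r9c3 is the only open cell in row 9 admitting 7. So r9c3=7.
Step 23. [r1c6∈{6}] r1c6 is down to just 6. So r1c6=6.
Step 24. [r6c5∈{2}] only 2 remains possible at r6c5 ⇒ r6c5=2.
Step 25. [r1c8∈{7}] r1c8 has the single candidate 7, so r1c8=7.
Step 26. [r9c1∈{6}] r9c1 has the single candidate 6 ⇒ r9c1=6.
Step 27. [r9c7∈{1}] r9c7's peers cover all but 1. So r9c7=1.
Step 28. [r3c7∈{6}] nothing but 6 survives at r3c7, so r3c7=6.
Step 29. [r1c3∈{8}] only 8 remains possible at r1c3, so r1c3=8.
Step 30. [r3c6∈{3}] r3c6 has the single candidate 3 ⇒ r3c6=3.
Step 31. [r1c4∈{9}] nothing but 9 survives at r1c4, so r1c4=9.
Step 32. [r7c4∈{7}] r7c4 has the single candidate 7 ⇒ r7c4=7.
Step 33. [r2c1∈{9}] nothing but 9 survives at r2c1 ⇒ r2c1=9.
Step 34. [r1c9∈{1}] nothing but 1 survives at r1c9 ⇒ r1c9=1.
Step 35. [r7c9∈{8}] r7c9 has the single candidate 8 ⇒ r7c9=8.
Step 36. [r4c3∈{6}] r4c3 is down to just 6, so r4c3=6.
Step 37. [r4c2∈{1}] r4c2 has the single candidate 1. So r4c2=1.
Step 38. [r6c9∈{3}] r6c9's peers cover all but 3 ⇒ r6c9=3.
Step 39. [r2c3∈{2}] r2c3 has the single candidate 2. So r2c3=2.
Step 40. [r9c6∈{2}] nothing but 2 survives at r9c6, so r9c6=2.
Step 41. [r7c3∈{4}] only 4 remains possible at r7c3. So r7c3=4.
Step 42. [r5c2∈{8}] r5c2 is down to just 8. So r5c2=8.
Step 43. [r2c9∈{4}] nothing but 4 survives at r2c9, so r2c9=4.
Step 44. [r8c3∈{5}] only 5 remains possible at r8c3 ⇒ r8c3=5.
Step 45. [r4c8∈{9}] r4c8's peers cover all but 9 ⇒ r4c8=9.
Step 46. [r4c4∈{4}] r4c4 is down to just 4. So r4c4=4.
Step 47. [r7c7∈{9}] only 9 remains possible at r7c7, so r7c7=9.

Answer: 3 5 8 9 4 6 2 7 1 / 9 6 2 5 7 1 3 8 4 / 4 7 1 2 8 3 6 5 9 / 5 1 6 4 3 7 8 9 2 / 2 8 3 6 5 9 4 1 7 / 7 4 9 1 2 8 5 6 3 / 1 2 4 7 6 5 9 3 8 / 8 9 5 3 1 4 7 2 6 / 6 3 7 8 9 2 1 4 5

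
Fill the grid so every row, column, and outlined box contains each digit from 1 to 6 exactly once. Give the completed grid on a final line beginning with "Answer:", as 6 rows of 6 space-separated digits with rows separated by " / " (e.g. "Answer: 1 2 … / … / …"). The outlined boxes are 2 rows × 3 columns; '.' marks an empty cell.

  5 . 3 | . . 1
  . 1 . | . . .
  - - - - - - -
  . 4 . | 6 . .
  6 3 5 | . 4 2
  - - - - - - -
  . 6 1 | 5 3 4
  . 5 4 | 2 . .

Step 1. [r1c5∈{2,6}] 6 has one home in row 1: r1c5. So r1c5=6.
Step 2. [r2c5∈{2,5}] 2 has one home in col 5: r2c5, so r2c5=2.
Step 3. [r3c6∈{3,5}] in row 3, 3 fits only at r3c6 ⇒ r3c6=3.
Step 4. [r3c1∈{1,2}] r3c1 is the only open cell in col 1 admitting 1, so r3c1=1.
Step 5. [r1c4∈{4}] r1c4 has the single candidate 4. So r1c4=4.
Step 6. [r3c3∈{2}] r3c3's peers cover all but 2. So r3c3=2.
Step 7. [r2c1∈{4}] r2c1's peers cover all but 4 ⇒ r2c1=4.
Step 8. [r6c6∈{6}] only 6 remains possible at r6c6 ⇒ r6c6=6.
Step 9. [r3c5∈{5}] r3c5 is down to just 5. So r3c5=5.
Step 10. [r6c5∈{1}] only 1 remains possible at r6c5, so r6c5=1.
Step 11. [r2c4∈{3}] r2c4 is down to just 3, so r2c4=3.
Step 12. [r2c3∈{6}] only 6 remains possible at r2c3 ⇒ r2c3=6.
Step 13. [r6c1∈{3}] r6c1 has the single candidate 3. So r6c1=3.
Step 14. [r4c4∈{1}] nothing but 1 survives at r4c4, so r4c4=1.
Step 15. [r1c2∈{2}] only 2 remains possible at r1c2. So r1c2=2.
Step 16. [r5c1∈{2}] r5c1 is down to just 2. So r5c1=2.
Step 17. [r2c6∈{5}] r2c6's peers cover all but 5 ⇒ r2c6=5.

Answer: 5 2 3 4 6 1 / 4 1 6 3 2 5 / 1 4 2 6 5 3 / 6 3 5 1 4 2 / 2 6 1 5 3 4 / 3 5 4 2 1 6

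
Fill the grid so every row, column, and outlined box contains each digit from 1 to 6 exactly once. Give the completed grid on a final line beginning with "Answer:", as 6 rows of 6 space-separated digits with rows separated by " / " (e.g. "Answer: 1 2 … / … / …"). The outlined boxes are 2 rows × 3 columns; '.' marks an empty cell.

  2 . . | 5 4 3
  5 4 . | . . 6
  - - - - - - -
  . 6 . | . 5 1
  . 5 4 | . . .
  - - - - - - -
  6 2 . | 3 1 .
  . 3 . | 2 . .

Step 1. [r4c5∈{2,3,6}] col 5 places 3 nowhere but r4c5 ⇒ r4c5=3.
Step 2. [r1c2∈{1}] r1c2 has the single candidate 1 ⇒ r1c2=1.
Step 3. [r6c1∈{1,4}] across col 1, 4 lands solely at r6c1 ⇒ r6c1=4.
Step 4. [r5c3∈{5}] r5c3 has the single candidate 5. So r5c3=5.
Step 5. [r3c1∈{3}] r3c1 has the single candidate 3 ⇒ r3c1=3.
Step 6. [r6c6∈{5}] nothing but 5 survives at r6c6. So r6c6=5.
Step 7. [r4c6∈{2}] r4c6 is down to just 2 ⇒ r4c6=2.
Step 8. [r2c3∈{3}] only 3 remains possible at r2c3 ⇒ r2c3=3.
Step 9. [r1c3∈{6}] r1c3's peers cover all but 6 ⇒ r1c3=6.
Step 10. [r4c1∈{1}] r4c1 is down to just 1 ⇒ r4c1=1.
Step 11. [r6c3∈{1}] r6c3 is down to just 1. So r6c3=1.
Step 12. [r4c4∈{6}] nothing but 6 survives at r4c4 ⇒ r4c4=6.
Step 13. [r3c4∈{4}] nothing but 4 survives at r3c4 ⇒ r3c4=4.
Step 14. [r6c5∈{6}] r6c5 has the single candidate 6, so r6c5=6.
Step 15. [r3c3∈{2}] only 2 remains possible at r3c3, so r3c3=2.
Step 16. [r2c5∈{2}] r2c5 has the single candidate 2, so r2c5=2.
Step 17. [r5c6∈{4}] nothing but 4 survives at r5c6. So r5c6=4.
Step 18. [r2c4∈{1}] r2c4 has the single candidate 1, so r2c4=1.

Answer: 2 1 6 5 4 3 / 5 4 3 1 2 6 / 3 6 2 4 5 1 / 1 5 4 6 3 2 / 6 2 5 3 1 4 / 4 3 1 2 6 5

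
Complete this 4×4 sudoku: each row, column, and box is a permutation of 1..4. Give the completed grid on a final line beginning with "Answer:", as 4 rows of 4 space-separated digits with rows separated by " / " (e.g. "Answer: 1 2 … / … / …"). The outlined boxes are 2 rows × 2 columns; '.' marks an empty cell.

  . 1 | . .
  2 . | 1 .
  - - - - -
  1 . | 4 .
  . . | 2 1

Step 1. [r1c3∈{3}] r1c3 has the single candidate 3. So r1c3=3.
Step 2. [r2c2∈{3,4}] r2c2 is the only open cell in row 2 admitting 3. So r2c2=3.
Step 3. [r1c1∈{4}] only 4 remains possible at r1c1, so r1c1=4.
Step 4. [r4c1∈{3}] r4c1's peers cover all but 3 ⇒ r4c1=3.
Step 5. [r3c4∈{3}] r3c4 has the single candidate 3 ⇒ r3c4=3.
Step 6. [r2c4∈{4}] r2c4 is down to just 4, so r2c4=4.
Step 7. [r1c4∈{2}] nothing but 2 survives at r1c4, so r1c4=2.
Step 8. [r4c2∈{4}] r4c2's peers cover all but 4. So r4c2=4.
Step 9. [r3c2∈{2}] only 2 remains possible at r3c2, so r3c2=2.

Answer: 4 1 3 2 / 2 3 1 4 / 1 2 4 3 / 3 4 2 1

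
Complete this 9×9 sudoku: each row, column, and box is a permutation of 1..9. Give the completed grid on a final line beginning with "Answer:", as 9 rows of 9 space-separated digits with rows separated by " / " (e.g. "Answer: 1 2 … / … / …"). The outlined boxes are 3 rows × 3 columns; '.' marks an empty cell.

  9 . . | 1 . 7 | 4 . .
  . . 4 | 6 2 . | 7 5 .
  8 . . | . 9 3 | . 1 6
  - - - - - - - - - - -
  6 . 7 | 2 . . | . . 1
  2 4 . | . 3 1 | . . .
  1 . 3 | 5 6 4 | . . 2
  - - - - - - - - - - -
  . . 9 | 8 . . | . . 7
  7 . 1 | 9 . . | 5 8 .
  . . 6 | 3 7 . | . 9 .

Step 1. [r4c2∈{5,8,9}] across row 4, 5 lands solely at r4c2. So r4c2=5.
Step 2. [r3c7∈{2}] only 2 remains possible at r3c7 ⇒ r3c7=2.
Step 3. [r1c8∈{3}] only 3 remains possible at r1c8, so r1c8=3.
Step 4. [r7c8∈{2,4,6}] in col 8, 2 fits only at r7c8. So r7c8=2.
Step 5. [r7c2∈{3}] r7c2 has the single candidate 3. So r7c2=3.
Step 6. [r8c2∈{2}] nothing but 2 survives at r8c2. So r8c2=2.
Step 7. [r1c5∈{5,8}] r1c5 is the only open cell in box 2 admitting 5 ⇒ r1c5=5.
Step 8. [r7c7∈{1,6}] r7c7 is the only open cell in box 9 admitting 6. So r7c7=6.
Step 9. [r5c3∈{8}] r5c3 has the single candidate 8. So r5c3=8.
Step 10. [r5c7∈{9}] only 9 remains possible at r5c7 ⇒ r5c7=9.
Step 11. [r8c5∈{4}] r8c5 is down to just 4, so r8c5=4.
Step 12. [r7c1∈{4,5}] in row 7, 4 fits only at r7c1. So r7c1=4.
Step 13. [r2c6∈{8}] nothing but 8 survives at r2c6. So r2c6=8.
Step 14. [r4c5∈{8}] only 8 remains possible at r4c5. So r4c5=8.
Step 15. [r5c4∈{7}] nothing but 7 survives at r5c4 ⇒ r5c4=7.
Step 16. [r9c6∈{2,5}] 2 has one home in row 9: r9c6. So r9c6=2.
Step 17. [r8c6∈{6}] r8c6 has the single candidate 6. So r8c6=6.
Step 18. [r2c1∈{3}] r2c1 has the single candidate 3 ⇒ r2c1=3.
Step 19. [r5c9∈{5}] r5c9's peers cover all but 5 ⇒ r5c9=5.
Step 20. [r1c3∈{2}] r1c3 is down to just 2 ⇒ r1c3=2.
Step 21. [r6c7∈{8}] r6c7 has the single candidate 8 ⇒ r6c7=8.
Step 22. [r3c2∈{7}] only 7 remains possible at r3c2, so r3c2=7.
Step 23. [r9c1∈{5}] r9c1's peers cover all but 5, so r9c1=5.
Step 24. [r4c6∈{9}] r4c6's peers cover all but 9 ⇒ r4c6=9.
Step 25. [r2c2∈{1}] r2c2 has the single candidate 1, so r2c2=1.
Step 26. [r5c8∈{6}] nothing but 6 survives at r5c8 ⇒ r5c8=6.
Step 27. [r9c7∈{1}] only 1 remains possible at r9c7. So r9c7=1.
Step 28. [r2c9∈{9}] only 9 remains possible at r2c9 ⇒ r2c9=9.
Step 29. [r9c2∈{8}] nothing but 8 survives at r9c2. So r9c2=8.
Step 30. [r4c7∈{3}] r4c7 is down to just 3 ⇒ r4c7=3.
Step 31. [r6c8∈{7}] r6c8 has the single candidate 7 ⇒ r6c8=7.
Step 32. [r1c2∈{6}] only 6 remains possible at r1c2. So r1c2=6.
Step 33. [r9c9∈{4}] r9c9 is down to just 4, so r9c9=4.
Step 34. [r8c9∈{3}] r8c9 has the single candidate 3, so r8c9=3.
Step 35. [r6c2∈{9}] nothing but 9 survives at r6c2 ⇒ r6c2=9.
Step 36. [r1c9∈{8}] r1c9 has the single candidate 8, so r1c9=8.
Step 37. [r3c3∈{5}] r3c3 has the single candidate 5, so r3c3=5.
Step 38. [r3c4∈{4}] r3c4 is down to just 4 ⇒ r3c4=4.
Step 39. [r7c5∈{1}] only 1 remains possible at r7c5, so r7c5=1.
Step 40. [r4c8∈{4}] r4c8 has the single candidate 4, so r4c8=4.
Step 41. [r7c6∈{5}] r7c6 is down to just 5. So r7c6=5.

Answer: 9 6 2 1 5 7 4 3 8 / 3 1 4 6 2 8 7 5 9 / 8 7 5 4 9 3 2 1 6 / 6 5 7 2 8 9 3 4 1 / 2 4 8 7 3 1 9 6 5 / 1 9 3 5 6 4 8 7 2 / 4 3 9 8 1 5 6 2 7 / 7 2 1 9 4 6 5 8 3 / 5 8 6 3 7 2 1 9 4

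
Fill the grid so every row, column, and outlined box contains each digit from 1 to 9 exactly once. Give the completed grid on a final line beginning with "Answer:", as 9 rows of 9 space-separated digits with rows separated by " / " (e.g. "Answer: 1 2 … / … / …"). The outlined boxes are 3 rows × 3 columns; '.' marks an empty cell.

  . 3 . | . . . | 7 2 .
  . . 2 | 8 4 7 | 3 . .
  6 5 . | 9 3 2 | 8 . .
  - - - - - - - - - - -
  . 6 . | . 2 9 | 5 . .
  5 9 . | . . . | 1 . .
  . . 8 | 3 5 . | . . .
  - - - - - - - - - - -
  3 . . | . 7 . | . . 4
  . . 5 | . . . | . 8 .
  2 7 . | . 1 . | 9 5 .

Step 1. [r2c2∈{1}] only 1 remains possible at r2c2 ⇒ r2c2=1.
Step 2. [r6c7∈{2,4,6}] r6c7 is the only open cell in col 7 admitting 4 ⇒ r6c7=4.
Step 3. [r8c9∈{1,2,3,6,7}] r8c9 is the only open cell in row 8 admitting 7 ⇒ r8c9=7.
Step 4. [r2c1∈{9}] r2c1 is down to just 9, so r2c1=9.
Step 5. [r9c6∈{3,4,6,8}] row 9 places 8 nowhere but r9c6, so r9c6=8.
Step 6. [r1c5∈{6}] r1c5's peers cover all but 6. So r1c5=6.
Step 7. [r1c3∈{4}] only 4 remains possible at r1c3. So r1c3=4.
Step 8. [r9c4∈{4,6}] across row 9, 4 lands solely at r9c4. So r9c4=4.
Step 9. [r5c9∈{2,3,6,8}] in row 5, 2 fits only at r5c9 ⇒ r5c9=2.
Step 10. [r8c1∈{1,4}] r8c1 is the only open cell in row 8 admitting 1. So r8c1=1.
Step 11. [r2c8∈{6}] only 6 remains possible at r2c8 ⇒ r2c8=6.
Step 12. [r6c1∈{7}] r6c1's peers cover all but 7, so r6c1=7.
Step 13. [r6c6∈{1,6}] in row 6, 1 fits only at r6c6 ⇒ r6c6=1.
Step 14. [r1c6∈{5}] r1c6 has the single candidate 5 ⇒ r1c6=5.
Step 15. [r7c6∈{6}] only 6 remains possible at r7c6, so r7c6=6.
Step 16. [r3c9∈{1}] nothing but 1 survives at r3c9. So r3c9=1.
Step 17. [r8c7∈{2,6}] across row 8, 6 lands solely at r8c7. So r8c7=6.
Step 18. [r4c4∈{7}] r4c4's peers cover all but 7, so r4c4=7.
Step 19. [r4c8∈{3}] nothing but 3 survives at r4c8. So r4c8=3.
Step 20. [r6c8∈{9}] nothing but 9 survives at r6c8. So r6c8=9.
Step 21. [r7c7∈{2}] r7c7's peers cover all but 2, so r7c7=2.
Step 22. [r4c1∈{4}] r4c1's peers cover all but 4 ⇒ r4c1=4.
Step 23. [r7c3∈{9}] only 9 remains possible at r7c3. So r7c3=9.
Step 24. [r5c8∈{7}] only 7 remains possible at r5c8. So r5c8=7.
Step 25. [r3c3∈{7}] only 7 remains possible at r3c3, so r3c3=7.
Step 26. [r8c5∈{9}] r8c5 has the single candidate 9. So r8c5=9.
Step 27. [r5c4∈{6}] only 6 remains possible at r5c4 ⇒ r5c4=6.
Step 28. [r1c1∈{8}] r1c1 has the single candidate 8, so r1c1=8.
Step 29. [r2c9∈{5}] nothing but 5 survives at r2c9, so r2c9=5.
Step 30. [r8c4∈{2}] r8c4's peers cover all but 2 ⇒ r8c4=2.
Step 31. [r7c4∈{5}] only 5 remains possible at r7c4. So r7c4=5.
Step 32. [r8c2∈{4}] only 4 remains possible at r8c2, so r8c2=4.
Step 33. [r6c9∈{6}] r6c9 is down to just 6. So r6c9=6.
Step 34. [r7c8∈{1}] r7c8 has the single candidate 1 ⇒ r7c8=1.
Step 35. [r5c6∈{4}] only 4 remains possible at r5c6. So r5c6=4.
Step 36. [r9c3∈{6}] r9c3's peers cover all but 6, so r9c3=6.
Step 37. [r3c8∈{4}] only 4 remains possible at r3c8, so r3c8=4.
Step 38. [r6c2∈{2}] r6c2 has the single candidate 2 ⇒ r6c2=2.
Step 39. [r7c2∈{8}] r7c2's peers cover all but 8 ⇒ r7c2=8.
Step 40. [r1c9∈{9}] r1c9 has the single candidate 9. So r1c9=9.
Step 41. [r8c6∈{3}] nothing but 3 survives at r8c6. So r8c6=3.
Step 42. [r1c4∈{1}] r1c4's peers cover all but 1. So r1c4=1.
Step 43. [r4c3∈{1}] r4c3's peers cover all but 1. So r4c3=1.
Step 44. [r5c3∈{3}] r5c3 has the single candidate 3, so r5c3=3.
Step 45. [r9c9∈{3}] only 3 remains possible at r9c9, so r9c9=3.
Step 46. [r4c9∈{8}] nothing but 8 survives at r4c9. So r4c9=8.
Step 47. [r5c5∈{8}] r5c5's peers cover all but 8 ⇒ r5c5=8.

Answer: 8 3 4 1 6 5 7 2 9 / 9 1 2 8 4 7 3 6 5 / 6 5 7 9 3 2 8 4 1 / 4 6 1 7 2 9 5 3 8 / 5 9 3 6 8 4 1 7 2 / 7 2 8 3 5 1 4 9 6 / 3 8 9 5 7 6 2 1 4 / 1 4 5 2 9 3 6 8 7 / 2 7 6 4 1 8 9 5 3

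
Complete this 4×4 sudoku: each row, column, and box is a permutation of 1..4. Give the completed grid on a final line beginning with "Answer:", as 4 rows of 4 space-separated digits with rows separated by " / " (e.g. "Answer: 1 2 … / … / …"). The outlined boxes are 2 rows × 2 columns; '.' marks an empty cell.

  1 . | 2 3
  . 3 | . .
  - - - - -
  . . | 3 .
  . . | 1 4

Step 1. [r4c2∈{2}] r4c2 has the single candidate 2. So r4c2=2.
Step 2. [r3c1∈{4}] r3c1 has the single candidate 4, so r3c1=4.
Step 3. [r1c2∈{4}] r1c2 is down to just 4 ⇒ r1c2=4.
Step 4. [r2c3∈{4}] r2c3 has the single candidate 4 ⇒ r2c3=4.
Step 5. [r2c4∈{1}] r2c4's peers cover all but 1 ⇒ r2c4=1.
Step 6. [r3c2∈{1}] nothing but 1 survives at r3c2. So r3c2=1.
Step 7. [r4c1∈{3}] r4c1's peers cover all but 3 ⇒ r4c1=3.
Step 8. [r2c1∈{2}] nothing but 2 survives at r2c1. So r2c1=2.
Step 9. [r3c4∈{2}] r3c4's peers cover all but 2 ⇒ r3c4=2.

Answer: 1 4 2 3 / 2 3 4 1 / 4 1 3 2 / 3 2 1 4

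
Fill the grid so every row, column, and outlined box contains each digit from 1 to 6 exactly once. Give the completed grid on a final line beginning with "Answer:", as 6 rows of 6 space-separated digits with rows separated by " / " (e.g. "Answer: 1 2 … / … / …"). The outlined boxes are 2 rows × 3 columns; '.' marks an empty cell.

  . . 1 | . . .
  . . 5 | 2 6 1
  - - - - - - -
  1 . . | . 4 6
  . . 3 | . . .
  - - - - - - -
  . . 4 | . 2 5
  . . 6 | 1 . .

Step 1. [r5c1∈{3}] nothing but 3 survives at r5c1, so r5c1=3.
Step 2. [r1c4∈{3,4,5}] 4 has one home in col 4: r1c4 ⇒ r1c4=4.
Step 3. [r4c4∈{5}] only 5 remains possible at r4c4 ⇒ r4c4=5.
Step 4. [r3c3∈{2}] r3c3's peers cover all but 2. So r3c3=2.
Step 5. [r1c6∈{3}] nothing but 3 survives at r1c6, so r1c6=3.
Step 6. [r6c1∈{2,5}] 5 has one home in col 1: r6c1. So r6c1=5.
Step 7. [r2c1∈{4}] r2c1 is down to just 4, so r2c1=4.
Step 8. [r4c1∈{6}] only 6 remains possible at r4c1, so r4c1=6.
Step 9. [r1c2∈{2,6}] 6 has one home in row 1: r1c2, so r1c2=6.
Step 10. [r2c2∈{3}] nothing but 3 survives at r2c2 ⇒ r2c2=3.
Step 11. [r3c4∈{3}] r3c4's peers cover all but 3, so r3c4=3.
Step 12. [r5c2∈{1}] r5c2's peers cover all but 1 ⇒ r5c2=1.
Step 13. [r1c1∈{2}] r1c1's peers cover all but 2 ⇒ r1c1=2.
Step 14. [r6c2∈{2}] r6c2 is down to just 2, so r6c2=2.
Step 15. [r5c4∈{6}] r5c4 has the single candidate 6, so r5c4=6.
Step 16. [r3c2∈{5}] r3c2's peers cover all but 5 ⇒ r3c2=5.
Step 17. [r1c5∈{5}] r1c5 is down to just 5. So r1c5=5.
Step 18. [r4c2∈{4}] nothing but 4 survives at r4c2 ⇒ r4c2=4.
Step 19. [r4c5∈{1}] r4c5 is down to just 1, so r4c5=1.
Step 20. [r6c6∈{4}] only 4 remains possible at r6c6. So r6c6=4.
Step 21. [r6c5∈{3}] r6c5 is down to just 3. So r6c5=3.
Step 22. [r4c6∈{2}] r4c6's peers cover all but 2. So r4c6=2.

Answer: 2 6 1 4 5 3 / 4 3 5 2 6 1 / 1 5 2 3 4 6 / 6 4 3 5 1 2 / 3 1 4 6 2 5 / 5 2 6 1 3 4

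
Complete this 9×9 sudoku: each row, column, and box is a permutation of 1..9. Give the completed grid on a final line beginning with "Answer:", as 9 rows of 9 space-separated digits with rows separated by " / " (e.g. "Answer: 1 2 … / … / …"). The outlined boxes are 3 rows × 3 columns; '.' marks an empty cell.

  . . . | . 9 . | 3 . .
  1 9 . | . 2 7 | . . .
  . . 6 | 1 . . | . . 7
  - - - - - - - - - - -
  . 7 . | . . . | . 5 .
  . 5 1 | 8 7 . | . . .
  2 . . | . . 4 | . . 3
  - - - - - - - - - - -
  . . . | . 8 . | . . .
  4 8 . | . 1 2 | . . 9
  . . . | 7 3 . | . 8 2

Step 1. [r9c7∈{1,4,5,6}] in row 9, 4 fits only at r9c7 ⇒ r9c7=4.
Step 2. [r6c2∈{6}] only 6 remains possible at r6c2, so r6c2=6.
Step 3. [r4c3∈{3,4,8,9}] across box 4, 4 lands solely at r4c3 ⇒ r4c3=4.
Step 4. [r3c5∈{4,5}] across col 5, 4 lands solely at r3c5, so r3c5=4.
Step 5. [r4c5∈{6}] nothing but 6 survives at r4c5 ⇒ r4c5=6.
Step 6. [r4c6∈{1,3,9}] 1 has one home in col 6: r4c6 ⇒ r4c6=1.
Step 7. [r4c9∈{8}] r4c9 has the single candidate 8. So r4c9=8.
Step 8. [r6c3∈{8,9}] r6c3 is the only open cell in row 6 admitting 8 ⇒ r6c3=8.
Step 9. [r2c7∈{5,6,8}] in row 2, 8 fits only at r2c7 ⇒ r2c7=8.
Step 10. [r7c4∈{4,5,6,9}] in row 7, 4 fits only at r7c4, so r7c4=4.
Step 11. [r4c4∈{2,3,9}] 2 has one home in col 4: r4c4 ⇒ r4c4=2.
Step 12. [r4c7∈{9}] r4c7 is down to just 9, so r4c7=9.
Step 13. [r2c4∈{3,5,6}] across col 4, 3 lands solely at r2c4 ⇒ r2c4=3.
Step 14. [r2c3∈{5}] r2c3 is down to just 5 ⇒ r2c3=5.
Step 15. [r9c3∈{9}] r9c3's peers cover all but 9 ⇒ r9c3=9.
Step 16. [r1c2∈{2,4}] r1c2 is the only open cell in col 2 admitting 4. So r1c2=4.
Step 17. [r7c6∈{5,6,9}] in row 7, 9 fits only at r7c6, so r7c6=9.
Step 18. [r4c1∈{3}] r4c1's peers cover all but 3 ⇒ r4c1=3.
Step 19. [r3c1∈{8}] only 8 remains possible at r3c1. So r3c1=8.
Step 20. [r3c6∈{5}] r3c6's peers cover all but 5. So r3c6=5.
Step 21. [r3c7∈{2}] r3c7 has the single candidate 2. So r3c7=2.
Step 22. [r1c4∈{6}] r1c4's peers cover all but 6, so r1c4=6.
Step 23. [r5c7∈{6}] r5c7 is down to just 6. So r5c7=6.
Step 24. [r8c8∈{3,6,7}] in row 8, 6 fits only at r8c8 ⇒ r8c8=6.
Step 25. [r7c8∈{1,3,7}] 3 has one home in col 8: r7c8, so r7c8=3.
Step 26. [r7c1∈{5,6,7}] across row 7, 6 lands solely at r7c1. So r7c1=6.
Step 27. [r2c8∈{4}] r2c8 is down to just 4, so r2c8=4.
Step 28. [r8c4∈{5}] only 5 remains possible at r8c4, so r8c4=5.
Step 29. [r8c7∈{7}] r8c7 is down to just 7 ⇒ r8c7=7.
Step 30. [r6c7∈{1}] only 1 remains possible at r6c7 ⇒ r6c7=1.
Step 31. [r7c9∈{1,5}] box 9 places 1 nowhere but r7c9, so r7c9=1.
Step 32. [r7c3∈{2,7}] across row 7, 7 lands solely at r7c3, so r7c3=7.
Step 33. [r9c1∈{5}] r9c1's peers cover all but 5 ⇒ r9c1=5.
Step 34. [r9c6∈{6}] r9c6's peers cover all but 6, so r9c6=6.
Step 35. [r2c9∈{6}] only 6 remains possible at r2c9, so r2c9=6.
Step 36. [r7c7∈{5}] nothing but 5 survives at r7c7. So r7c7=5.
Step 37. [r8c3∈{3}] only 3 remains possible at r8c3. So r8c3=3.
Step 38. [r5c8∈{2}] nothing but 2 survives at r5c8. So r5c8=2.
Step 39. [r3c8∈{9}] r3c8 has the single candidate 9, so r3c8=9.
Step 40. [r5c6∈{3}] only 3 remains possible at r5c6 ⇒ r5c6=3.
Step 41. [r3c2∈{3}] nothing but 3 survives at r3c2 ⇒ r3c2=3.
Step 42. [r1c3∈{2}] r1c3 is down to just 2, so r1c3=2.
Step 43. [r1c1∈{7}] nothing but 7 survives at r1c1. So r1c1=7.
Step 44. [r6c8∈{7}] r6c8's peers cover all but 7 ⇒ r6c8=7.
Step 45. [r1c6∈{8}] r1c6's peers cover all but 8, so r1c6=8.
Step 46. [r6c5∈{5}] r6c5's peers cover all but 5, so r6c5=5.
Step 47. [r6c4∈{9}] r6c4's peers cover all but 9, so r6c4=9.
Step 48. [r5c9∈{4}] only 4 remains possible at r5c9, so r5c9=4.
Step 49. [r9c2∈{1}] r9c2 is down to just 1 ⇒ r9c2=1.
Step 50. [r5c1∈{9}] nothing but 9 survives at r5c1, so r5c1=9.
Step 51. [r1c9∈{5}] r1c9 has the single candidate 5 ⇒ r1c9=5.
Step 52. [r7c2∈{2}] only 2 remains possible at r7c2 ⇒ r7c2=2.
Step 53. [r1c8∈{1}] r1c8 has the single candidate 1 ⇒ r1c8=1.

Answer: 7 4 2 6 9 8 3 1 5 / 1 9 5 3 2 7 8 4 6 / 8 3 6 1 4 5 2 9 7 / 3 7 4 2 6 1 9 5 8 / 9 5 1 8 7 3 6 2 4 / 2 6 8 9 5 4 1 7 3 / 6 2 7 4 8 9 5 3 1 / 4 8 3 5 1 2 7 6 9 / 5 1 9 7 3 6 4 8 2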